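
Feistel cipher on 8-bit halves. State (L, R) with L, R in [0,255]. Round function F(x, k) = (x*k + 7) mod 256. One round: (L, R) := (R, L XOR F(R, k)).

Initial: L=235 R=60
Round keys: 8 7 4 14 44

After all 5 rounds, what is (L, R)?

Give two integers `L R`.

Round 1 (k=8): L=60 R=12
Round 2 (k=7): L=12 R=103
Round 3 (k=4): L=103 R=175
Round 4 (k=14): L=175 R=254
Round 5 (k=44): L=254 R=0

Answer: 254 0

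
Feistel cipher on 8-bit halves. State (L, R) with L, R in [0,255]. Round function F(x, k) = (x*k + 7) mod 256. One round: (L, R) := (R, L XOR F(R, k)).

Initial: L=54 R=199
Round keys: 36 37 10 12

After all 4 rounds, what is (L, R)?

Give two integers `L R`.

Round 1 (k=36): L=199 R=53
Round 2 (k=37): L=53 R=119
Round 3 (k=10): L=119 R=152
Round 4 (k=12): L=152 R=80

Answer: 152 80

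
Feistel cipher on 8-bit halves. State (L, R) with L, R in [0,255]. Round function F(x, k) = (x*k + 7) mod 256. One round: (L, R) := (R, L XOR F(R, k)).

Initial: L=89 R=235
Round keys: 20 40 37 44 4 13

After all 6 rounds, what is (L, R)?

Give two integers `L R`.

Round 1 (k=20): L=235 R=58
Round 2 (k=40): L=58 R=252
Round 3 (k=37): L=252 R=73
Round 4 (k=44): L=73 R=111
Round 5 (k=4): L=111 R=138
Round 6 (k=13): L=138 R=102

Answer: 138 102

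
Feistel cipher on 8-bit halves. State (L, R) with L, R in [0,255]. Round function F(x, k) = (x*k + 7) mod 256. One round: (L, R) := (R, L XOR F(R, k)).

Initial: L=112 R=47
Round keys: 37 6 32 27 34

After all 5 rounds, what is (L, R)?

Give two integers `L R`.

Answer: 18 78

Derivation:
Round 1 (k=37): L=47 R=162
Round 2 (k=6): L=162 R=252
Round 3 (k=32): L=252 R=37
Round 4 (k=27): L=37 R=18
Round 5 (k=34): L=18 R=78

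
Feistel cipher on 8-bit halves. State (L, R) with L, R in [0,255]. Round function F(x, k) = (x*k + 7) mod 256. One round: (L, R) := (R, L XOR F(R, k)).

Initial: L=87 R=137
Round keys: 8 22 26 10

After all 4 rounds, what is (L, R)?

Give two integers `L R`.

Answer: 11 235

Derivation:
Round 1 (k=8): L=137 R=24
Round 2 (k=22): L=24 R=158
Round 3 (k=26): L=158 R=11
Round 4 (k=10): L=11 R=235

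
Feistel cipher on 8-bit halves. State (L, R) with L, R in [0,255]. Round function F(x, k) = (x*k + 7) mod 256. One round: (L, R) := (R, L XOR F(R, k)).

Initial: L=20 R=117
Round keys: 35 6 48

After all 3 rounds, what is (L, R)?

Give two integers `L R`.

Round 1 (k=35): L=117 R=18
Round 2 (k=6): L=18 R=6
Round 3 (k=48): L=6 R=53

Answer: 6 53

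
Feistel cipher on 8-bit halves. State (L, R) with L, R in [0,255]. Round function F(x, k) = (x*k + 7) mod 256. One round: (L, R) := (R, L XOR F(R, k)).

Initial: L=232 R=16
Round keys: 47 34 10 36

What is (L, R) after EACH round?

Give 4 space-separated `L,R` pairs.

Answer: 16,31 31,53 53,6 6,234

Derivation:
Round 1 (k=47): L=16 R=31
Round 2 (k=34): L=31 R=53
Round 3 (k=10): L=53 R=6
Round 4 (k=36): L=6 R=234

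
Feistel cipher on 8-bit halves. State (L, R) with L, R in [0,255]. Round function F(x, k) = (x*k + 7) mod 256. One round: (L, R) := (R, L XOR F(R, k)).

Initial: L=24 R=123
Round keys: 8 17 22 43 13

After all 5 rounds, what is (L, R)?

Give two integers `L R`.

Round 1 (k=8): L=123 R=199
Round 2 (k=17): L=199 R=69
Round 3 (k=22): L=69 R=50
Round 4 (k=43): L=50 R=40
Round 5 (k=13): L=40 R=61

Answer: 40 61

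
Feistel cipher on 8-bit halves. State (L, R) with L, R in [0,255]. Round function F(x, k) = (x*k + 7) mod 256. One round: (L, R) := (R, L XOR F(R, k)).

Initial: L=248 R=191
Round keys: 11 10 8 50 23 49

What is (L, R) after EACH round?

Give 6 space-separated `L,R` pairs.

Answer: 191,196 196,16 16,67 67,13 13,113 113,165

Derivation:
Round 1 (k=11): L=191 R=196
Round 2 (k=10): L=196 R=16
Round 3 (k=8): L=16 R=67
Round 4 (k=50): L=67 R=13
Round 5 (k=23): L=13 R=113
Round 6 (k=49): L=113 R=165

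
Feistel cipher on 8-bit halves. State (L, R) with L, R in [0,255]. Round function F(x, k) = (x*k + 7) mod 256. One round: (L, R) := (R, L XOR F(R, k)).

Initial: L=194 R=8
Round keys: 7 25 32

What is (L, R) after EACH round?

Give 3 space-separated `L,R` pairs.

Answer: 8,253 253,180 180,122

Derivation:
Round 1 (k=7): L=8 R=253
Round 2 (k=25): L=253 R=180
Round 3 (k=32): L=180 R=122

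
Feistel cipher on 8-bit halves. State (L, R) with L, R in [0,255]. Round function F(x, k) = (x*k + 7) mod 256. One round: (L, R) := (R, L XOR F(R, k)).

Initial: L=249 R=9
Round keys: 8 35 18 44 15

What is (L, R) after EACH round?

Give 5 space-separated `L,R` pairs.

Round 1 (k=8): L=9 R=182
Round 2 (k=35): L=182 R=224
Round 3 (k=18): L=224 R=113
Round 4 (k=44): L=113 R=147
Round 5 (k=15): L=147 R=213

Answer: 9,182 182,224 224,113 113,147 147,213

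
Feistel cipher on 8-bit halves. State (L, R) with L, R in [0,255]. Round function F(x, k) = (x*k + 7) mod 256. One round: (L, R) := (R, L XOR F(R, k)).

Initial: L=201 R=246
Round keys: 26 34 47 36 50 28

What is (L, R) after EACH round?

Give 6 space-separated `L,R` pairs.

Answer: 246,202 202,45 45,128 128,42 42,187 187,81

Derivation:
Round 1 (k=26): L=246 R=202
Round 2 (k=34): L=202 R=45
Round 3 (k=47): L=45 R=128
Round 4 (k=36): L=128 R=42
Round 5 (k=50): L=42 R=187
Round 6 (k=28): L=187 R=81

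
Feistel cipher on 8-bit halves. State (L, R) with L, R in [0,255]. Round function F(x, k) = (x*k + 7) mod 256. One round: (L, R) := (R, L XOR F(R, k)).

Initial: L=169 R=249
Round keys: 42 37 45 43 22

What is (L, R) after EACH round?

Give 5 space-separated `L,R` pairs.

Round 1 (k=42): L=249 R=72
Round 2 (k=37): L=72 R=150
Round 3 (k=45): L=150 R=45
Round 4 (k=43): L=45 R=0
Round 5 (k=22): L=0 R=42

Answer: 249,72 72,150 150,45 45,0 0,42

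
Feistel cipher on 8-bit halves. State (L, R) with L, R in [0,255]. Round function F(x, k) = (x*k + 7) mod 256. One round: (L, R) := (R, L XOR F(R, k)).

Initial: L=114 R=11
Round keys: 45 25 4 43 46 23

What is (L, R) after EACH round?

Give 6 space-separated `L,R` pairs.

Answer: 11,132 132,224 224,3 3,104 104,180 180,91

Derivation:
Round 1 (k=45): L=11 R=132
Round 2 (k=25): L=132 R=224
Round 3 (k=4): L=224 R=3
Round 4 (k=43): L=3 R=104
Round 5 (k=46): L=104 R=180
Round 6 (k=23): L=180 R=91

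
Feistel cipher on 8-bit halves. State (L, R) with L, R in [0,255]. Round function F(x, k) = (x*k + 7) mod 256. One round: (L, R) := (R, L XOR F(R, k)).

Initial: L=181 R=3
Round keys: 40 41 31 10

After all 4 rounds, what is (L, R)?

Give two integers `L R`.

Answer: 47 191

Derivation:
Round 1 (k=40): L=3 R=202
Round 2 (k=41): L=202 R=98
Round 3 (k=31): L=98 R=47
Round 4 (k=10): L=47 R=191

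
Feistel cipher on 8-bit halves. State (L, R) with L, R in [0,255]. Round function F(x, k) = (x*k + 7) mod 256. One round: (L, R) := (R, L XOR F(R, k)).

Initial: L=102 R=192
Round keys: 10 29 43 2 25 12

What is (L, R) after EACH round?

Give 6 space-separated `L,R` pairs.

Round 1 (k=10): L=192 R=225
Round 2 (k=29): L=225 R=68
Round 3 (k=43): L=68 R=146
Round 4 (k=2): L=146 R=111
Round 5 (k=25): L=111 R=76
Round 6 (k=12): L=76 R=248

Answer: 192,225 225,68 68,146 146,111 111,76 76,248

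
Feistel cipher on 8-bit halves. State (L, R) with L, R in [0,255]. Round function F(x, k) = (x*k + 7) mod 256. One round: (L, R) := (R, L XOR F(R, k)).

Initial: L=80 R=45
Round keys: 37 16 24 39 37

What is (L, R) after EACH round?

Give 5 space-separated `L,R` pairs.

Round 1 (k=37): L=45 R=216
Round 2 (k=16): L=216 R=170
Round 3 (k=24): L=170 R=47
Round 4 (k=39): L=47 R=154
Round 5 (k=37): L=154 R=102

Answer: 45,216 216,170 170,47 47,154 154,102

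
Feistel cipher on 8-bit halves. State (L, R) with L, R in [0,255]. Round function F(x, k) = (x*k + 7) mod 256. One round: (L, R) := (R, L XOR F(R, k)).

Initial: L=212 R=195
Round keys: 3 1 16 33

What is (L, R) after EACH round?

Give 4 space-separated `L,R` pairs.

Round 1 (k=3): L=195 R=132
Round 2 (k=1): L=132 R=72
Round 3 (k=16): L=72 R=3
Round 4 (k=33): L=3 R=34

Answer: 195,132 132,72 72,3 3,34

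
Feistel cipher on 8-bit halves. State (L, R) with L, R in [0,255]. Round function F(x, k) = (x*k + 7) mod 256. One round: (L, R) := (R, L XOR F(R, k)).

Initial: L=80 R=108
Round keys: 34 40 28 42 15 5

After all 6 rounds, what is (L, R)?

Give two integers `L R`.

Answer: 223 30

Derivation:
Round 1 (k=34): L=108 R=15
Round 2 (k=40): L=15 R=51
Round 3 (k=28): L=51 R=148
Round 4 (k=42): L=148 R=124
Round 5 (k=15): L=124 R=223
Round 6 (k=5): L=223 R=30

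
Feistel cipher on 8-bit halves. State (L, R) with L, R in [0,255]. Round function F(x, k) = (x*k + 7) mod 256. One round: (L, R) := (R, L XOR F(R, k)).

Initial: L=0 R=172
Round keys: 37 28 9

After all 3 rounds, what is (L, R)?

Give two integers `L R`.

Round 1 (k=37): L=172 R=227
Round 2 (k=28): L=227 R=119
Round 3 (k=9): L=119 R=213

Answer: 119 213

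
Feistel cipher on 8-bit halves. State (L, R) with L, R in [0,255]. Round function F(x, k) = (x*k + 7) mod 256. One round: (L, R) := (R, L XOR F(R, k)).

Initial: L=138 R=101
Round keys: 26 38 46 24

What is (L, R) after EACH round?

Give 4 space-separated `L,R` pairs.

Answer: 101,195 195,156 156,204 204,187

Derivation:
Round 1 (k=26): L=101 R=195
Round 2 (k=38): L=195 R=156
Round 3 (k=46): L=156 R=204
Round 4 (k=24): L=204 R=187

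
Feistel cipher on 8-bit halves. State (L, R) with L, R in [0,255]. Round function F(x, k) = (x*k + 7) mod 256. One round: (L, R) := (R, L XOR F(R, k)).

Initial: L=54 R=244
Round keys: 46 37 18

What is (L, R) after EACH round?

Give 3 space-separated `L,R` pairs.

Round 1 (k=46): L=244 R=233
Round 2 (k=37): L=233 R=64
Round 3 (k=18): L=64 R=110

Answer: 244,233 233,64 64,110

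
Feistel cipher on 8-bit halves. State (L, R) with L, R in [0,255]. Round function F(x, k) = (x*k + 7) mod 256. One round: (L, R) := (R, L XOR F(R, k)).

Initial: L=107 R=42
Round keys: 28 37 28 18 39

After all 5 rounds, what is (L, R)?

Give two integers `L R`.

Round 1 (k=28): L=42 R=244
Round 2 (k=37): L=244 R=97
Round 3 (k=28): L=97 R=87
Round 4 (k=18): L=87 R=68
Round 5 (k=39): L=68 R=52

Answer: 68 52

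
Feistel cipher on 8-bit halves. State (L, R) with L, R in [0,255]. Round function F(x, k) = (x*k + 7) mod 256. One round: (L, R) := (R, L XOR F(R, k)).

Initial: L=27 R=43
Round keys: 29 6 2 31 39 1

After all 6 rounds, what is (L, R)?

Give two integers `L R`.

Round 1 (k=29): L=43 R=253
Round 2 (k=6): L=253 R=222
Round 3 (k=2): L=222 R=62
Round 4 (k=31): L=62 R=87
Round 5 (k=39): L=87 R=118
Round 6 (k=1): L=118 R=42

Answer: 118 42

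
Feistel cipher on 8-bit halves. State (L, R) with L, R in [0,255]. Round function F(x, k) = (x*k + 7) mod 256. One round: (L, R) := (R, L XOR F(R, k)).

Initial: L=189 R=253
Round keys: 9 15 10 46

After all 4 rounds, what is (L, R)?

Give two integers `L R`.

Round 1 (k=9): L=253 R=81
Round 2 (k=15): L=81 R=59
Round 3 (k=10): L=59 R=4
Round 4 (k=46): L=4 R=132

Answer: 4 132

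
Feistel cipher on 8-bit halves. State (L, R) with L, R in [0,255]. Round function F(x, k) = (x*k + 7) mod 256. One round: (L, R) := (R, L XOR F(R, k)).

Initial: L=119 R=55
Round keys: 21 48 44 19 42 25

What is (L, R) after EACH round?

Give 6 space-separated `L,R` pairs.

Round 1 (k=21): L=55 R=253
Round 2 (k=48): L=253 R=64
Round 3 (k=44): L=64 R=250
Round 4 (k=19): L=250 R=213
Round 5 (k=42): L=213 R=3
Round 6 (k=25): L=3 R=135

Answer: 55,253 253,64 64,250 250,213 213,3 3,135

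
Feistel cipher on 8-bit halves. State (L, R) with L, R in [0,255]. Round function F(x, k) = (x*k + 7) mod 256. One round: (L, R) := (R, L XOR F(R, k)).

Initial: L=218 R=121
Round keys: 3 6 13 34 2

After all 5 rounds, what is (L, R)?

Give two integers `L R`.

Round 1 (k=3): L=121 R=168
Round 2 (k=6): L=168 R=142
Round 3 (k=13): L=142 R=149
Round 4 (k=34): L=149 R=95
Round 5 (k=2): L=95 R=80

Answer: 95 80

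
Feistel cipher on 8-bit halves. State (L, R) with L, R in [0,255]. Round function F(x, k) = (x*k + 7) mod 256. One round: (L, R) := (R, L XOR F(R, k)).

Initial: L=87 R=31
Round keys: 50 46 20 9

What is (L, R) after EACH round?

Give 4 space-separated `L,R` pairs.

Round 1 (k=50): L=31 R=66
Round 2 (k=46): L=66 R=252
Round 3 (k=20): L=252 R=245
Round 4 (k=9): L=245 R=88

Answer: 31,66 66,252 252,245 245,88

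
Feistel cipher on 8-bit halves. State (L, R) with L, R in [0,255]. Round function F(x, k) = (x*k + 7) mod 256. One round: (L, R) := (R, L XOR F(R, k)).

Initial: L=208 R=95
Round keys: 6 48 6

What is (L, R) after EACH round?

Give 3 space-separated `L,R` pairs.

Answer: 95,145 145,104 104,230

Derivation:
Round 1 (k=6): L=95 R=145
Round 2 (k=48): L=145 R=104
Round 3 (k=6): L=104 R=230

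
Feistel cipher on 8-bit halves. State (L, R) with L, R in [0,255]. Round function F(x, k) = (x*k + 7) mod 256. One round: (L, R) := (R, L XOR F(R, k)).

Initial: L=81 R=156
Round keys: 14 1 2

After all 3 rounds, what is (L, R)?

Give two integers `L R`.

Round 1 (k=14): L=156 R=222
Round 2 (k=1): L=222 R=121
Round 3 (k=2): L=121 R=39

Answer: 121 39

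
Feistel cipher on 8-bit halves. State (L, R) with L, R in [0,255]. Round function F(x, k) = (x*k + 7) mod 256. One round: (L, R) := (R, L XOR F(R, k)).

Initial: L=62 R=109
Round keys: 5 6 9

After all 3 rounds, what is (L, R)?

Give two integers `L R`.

Answer: 230 11

Derivation:
Round 1 (k=5): L=109 R=22
Round 2 (k=6): L=22 R=230
Round 3 (k=9): L=230 R=11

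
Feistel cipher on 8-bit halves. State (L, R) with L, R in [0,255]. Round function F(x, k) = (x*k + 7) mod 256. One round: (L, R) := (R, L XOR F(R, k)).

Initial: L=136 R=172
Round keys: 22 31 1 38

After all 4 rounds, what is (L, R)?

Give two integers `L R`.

Round 1 (k=22): L=172 R=71
Round 2 (k=31): L=71 R=12
Round 3 (k=1): L=12 R=84
Round 4 (k=38): L=84 R=115

Answer: 84 115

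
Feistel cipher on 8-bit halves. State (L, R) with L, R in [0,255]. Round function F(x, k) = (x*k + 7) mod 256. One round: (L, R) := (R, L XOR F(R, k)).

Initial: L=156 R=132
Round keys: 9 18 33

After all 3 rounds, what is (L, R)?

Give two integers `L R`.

Answer: 97 191

Derivation:
Round 1 (k=9): L=132 R=55
Round 2 (k=18): L=55 R=97
Round 3 (k=33): L=97 R=191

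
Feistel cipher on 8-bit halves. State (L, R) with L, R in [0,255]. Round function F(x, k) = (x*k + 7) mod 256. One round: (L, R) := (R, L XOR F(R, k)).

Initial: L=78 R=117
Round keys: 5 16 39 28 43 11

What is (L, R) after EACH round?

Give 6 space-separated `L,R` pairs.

Round 1 (k=5): L=117 R=30
Round 2 (k=16): L=30 R=146
Round 3 (k=39): L=146 R=91
Round 4 (k=28): L=91 R=105
Round 5 (k=43): L=105 R=241
Round 6 (k=11): L=241 R=11

Answer: 117,30 30,146 146,91 91,105 105,241 241,11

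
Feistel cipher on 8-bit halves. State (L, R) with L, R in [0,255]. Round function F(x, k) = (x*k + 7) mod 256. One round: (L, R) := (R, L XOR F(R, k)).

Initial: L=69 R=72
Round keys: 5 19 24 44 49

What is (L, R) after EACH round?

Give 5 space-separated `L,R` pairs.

Round 1 (k=5): L=72 R=42
Round 2 (k=19): L=42 R=109
Round 3 (k=24): L=109 R=21
Round 4 (k=44): L=21 R=206
Round 5 (k=49): L=206 R=96

Answer: 72,42 42,109 109,21 21,206 206,96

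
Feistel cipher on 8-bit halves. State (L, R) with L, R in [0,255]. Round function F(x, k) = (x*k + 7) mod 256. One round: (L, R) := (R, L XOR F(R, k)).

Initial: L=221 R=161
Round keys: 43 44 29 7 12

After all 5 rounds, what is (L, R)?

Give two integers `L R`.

Answer: 91 29

Derivation:
Round 1 (k=43): L=161 R=207
Round 2 (k=44): L=207 R=58
Round 3 (k=29): L=58 R=86
Round 4 (k=7): L=86 R=91
Round 5 (k=12): L=91 R=29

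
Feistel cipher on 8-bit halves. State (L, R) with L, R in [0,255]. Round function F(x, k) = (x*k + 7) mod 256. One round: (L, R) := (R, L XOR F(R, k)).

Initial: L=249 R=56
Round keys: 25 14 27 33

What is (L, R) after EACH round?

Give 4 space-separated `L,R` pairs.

Round 1 (k=25): L=56 R=134
Round 2 (k=14): L=134 R=99
Round 3 (k=27): L=99 R=254
Round 4 (k=33): L=254 R=166

Answer: 56,134 134,99 99,254 254,166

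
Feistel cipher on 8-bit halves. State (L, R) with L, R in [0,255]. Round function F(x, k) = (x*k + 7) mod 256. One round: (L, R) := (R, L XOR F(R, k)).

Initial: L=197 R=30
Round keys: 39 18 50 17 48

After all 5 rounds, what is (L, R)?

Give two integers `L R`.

Answer: 157 210

Derivation:
Round 1 (k=39): L=30 R=92
Round 2 (k=18): L=92 R=97
Round 3 (k=50): L=97 R=165
Round 4 (k=17): L=165 R=157
Round 5 (k=48): L=157 R=210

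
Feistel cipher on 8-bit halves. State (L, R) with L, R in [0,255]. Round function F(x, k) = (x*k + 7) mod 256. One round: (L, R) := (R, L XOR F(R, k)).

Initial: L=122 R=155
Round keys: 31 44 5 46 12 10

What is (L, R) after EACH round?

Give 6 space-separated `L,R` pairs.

Round 1 (k=31): L=155 R=182
Round 2 (k=44): L=182 R=212
Round 3 (k=5): L=212 R=157
Round 4 (k=46): L=157 R=233
Round 5 (k=12): L=233 R=110
Round 6 (k=10): L=110 R=186

Answer: 155,182 182,212 212,157 157,233 233,110 110,186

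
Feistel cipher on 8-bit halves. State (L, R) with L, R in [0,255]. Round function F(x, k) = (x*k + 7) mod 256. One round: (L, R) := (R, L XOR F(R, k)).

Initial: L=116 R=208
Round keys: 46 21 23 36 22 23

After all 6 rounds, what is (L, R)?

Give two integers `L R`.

Round 1 (k=46): L=208 R=19
Round 2 (k=21): L=19 R=70
Round 3 (k=23): L=70 R=66
Round 4 (k=36): L=66 R=9
Round 5 (k=22): L=9 R=143
Round 6 (k=23): L=143 R=233

Answer: 143 233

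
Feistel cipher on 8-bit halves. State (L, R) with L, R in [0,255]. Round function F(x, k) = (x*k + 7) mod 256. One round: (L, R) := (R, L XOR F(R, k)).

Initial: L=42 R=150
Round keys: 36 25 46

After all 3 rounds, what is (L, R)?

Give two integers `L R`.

Round 1 (k=36): L=150 R=53
Round 2 (k=25): L=53 R=162
Round 3 (k=46): L=162 R=22

Answer: 162 22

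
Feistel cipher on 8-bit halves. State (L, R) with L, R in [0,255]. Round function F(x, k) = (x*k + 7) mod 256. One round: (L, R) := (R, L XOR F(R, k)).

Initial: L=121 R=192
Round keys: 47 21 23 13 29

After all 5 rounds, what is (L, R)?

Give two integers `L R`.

Answer: 238 33

Derivation:
Round 1 (k=47): L=192 R=62
Round 2 (k=21): L=62 R=221
Round 3 (k=23): L=221 R=220
Round 4 (k=13): L=220 R=238
Round 5 (k=29): L=238 R=33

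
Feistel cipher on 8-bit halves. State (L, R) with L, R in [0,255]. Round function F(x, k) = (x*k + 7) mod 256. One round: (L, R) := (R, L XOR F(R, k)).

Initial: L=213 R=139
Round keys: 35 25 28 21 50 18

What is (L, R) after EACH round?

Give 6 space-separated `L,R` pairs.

Round 1 (k=35): L=139 R=221
Round 2 (k=25): L=221 R=23
Round 3 (k=28): L=23 R=86
Round 4 (k=21): L=86 R=2
Round 5 (k=50): L=2 R=61
Round 6 (k=18): L=61 R=83

Answer: 139,221 221,23 23,86 86,2 2,61 61,83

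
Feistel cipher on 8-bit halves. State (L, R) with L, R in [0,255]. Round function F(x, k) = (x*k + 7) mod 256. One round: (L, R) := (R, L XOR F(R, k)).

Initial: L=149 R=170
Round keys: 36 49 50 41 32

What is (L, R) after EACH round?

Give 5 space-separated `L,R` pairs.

Answer: 170,122 122,203 203,215 215,189 189,112

Derivation:
Round 1 (k=36): L=170 R=122
Round 2 (k=49): L=122 R=203
Round 3 (k=50): L=203 R=215
Round 4 (k=41): L=215 R=189
Round 5 (k=32): L=189 R=112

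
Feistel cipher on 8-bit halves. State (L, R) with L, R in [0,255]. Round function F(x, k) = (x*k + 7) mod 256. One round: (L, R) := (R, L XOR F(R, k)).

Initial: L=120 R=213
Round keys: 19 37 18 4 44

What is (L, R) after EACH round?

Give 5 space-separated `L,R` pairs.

Answer: 213,174 174,248 248,217 217,147 147,146

Derivation:
Round 1 (k=19): L=213 R=174
Round 2 (k=37): L=174 R=248
Round 3 (k=18): L=248 R=217
Round 4 (k=4): L=217 R=147
Round 5 (k=44): L=147 R=146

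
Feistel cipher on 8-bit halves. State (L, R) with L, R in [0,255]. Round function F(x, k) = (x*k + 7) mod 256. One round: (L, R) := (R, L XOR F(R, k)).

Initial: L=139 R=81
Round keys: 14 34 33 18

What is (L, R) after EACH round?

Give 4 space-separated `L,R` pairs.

Answer: 81,254 254,146 146,39 39,87

Derivation:
Round 1 (k=14): L=81 R=254
Round 2 (k=34): L=254 R=146
Round 3 (k=33): L=146 R=39
Round 4 (k=18): L=39 R=87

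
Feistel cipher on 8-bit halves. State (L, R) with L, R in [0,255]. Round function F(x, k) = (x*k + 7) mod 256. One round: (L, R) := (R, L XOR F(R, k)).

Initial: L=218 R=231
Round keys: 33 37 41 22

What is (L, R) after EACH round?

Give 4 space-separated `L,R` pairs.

Round 1 (k=33): L=231 R=20
Round 2 (k=37): L=20 R=12
Round 3 (k=41): L=12 R=231
Round 4 (k=22): L=231 R=237

Answer: 231,20 20,12 12,231 231,237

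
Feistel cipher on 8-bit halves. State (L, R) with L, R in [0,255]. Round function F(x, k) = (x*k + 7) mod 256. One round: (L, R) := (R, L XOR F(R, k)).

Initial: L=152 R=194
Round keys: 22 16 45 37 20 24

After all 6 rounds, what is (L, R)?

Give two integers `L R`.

Answer: 48 20

Derivation:
Round 1 (k=22): L=194 R=43
Round 2 (k=16): L=43 R=117
Round 3 (k=45): L=117 R=179
Round 4 (k=37): L=179 R=147
Round 5 (k=20): L=147 R=48
Round 6 (k=24): L=48 R=20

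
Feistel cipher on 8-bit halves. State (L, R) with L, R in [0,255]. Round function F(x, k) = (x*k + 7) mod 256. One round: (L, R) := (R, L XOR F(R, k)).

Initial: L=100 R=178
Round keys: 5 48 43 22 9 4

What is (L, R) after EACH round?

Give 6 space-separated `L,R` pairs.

Answer: 178,229 229,69 69,123 123,220 220,184 184,59

Derivation:
Round 1 (k=5): L=178 R=229
Round 2 (k=48): L=229 R=69
Round 3 (k=43): L=69 R=123
Round 4 (k=22): L=123 R=220
Round 5 (k=9): L=220 R=184
Round 6 (k=4): L=184 R=59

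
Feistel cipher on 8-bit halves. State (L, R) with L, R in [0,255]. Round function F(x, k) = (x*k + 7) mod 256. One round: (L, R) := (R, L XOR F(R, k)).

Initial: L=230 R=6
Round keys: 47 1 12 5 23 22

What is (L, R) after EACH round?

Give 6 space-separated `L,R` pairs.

Round 1 (k=47): L=6 R=199
Round 2 (k=1): L=199 R=200
Round 3 (k=12): L=200 R=160
Round 4 (k=5): L=160 R=239
Round 5 (k=23): L=239 R=32
Round 6 (k=22): L=32 R=40

Answer: 6,199 199,200 200,160 160,239 239,32 32,40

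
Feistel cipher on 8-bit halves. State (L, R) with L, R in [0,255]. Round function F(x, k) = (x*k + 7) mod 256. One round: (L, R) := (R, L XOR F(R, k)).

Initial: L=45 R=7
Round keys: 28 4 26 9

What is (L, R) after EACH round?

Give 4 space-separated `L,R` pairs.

Answer: 7,230 230,152 152,145 145,184

Derivation:
Round 1 (k=28): L=7 R=230
Round 2 (k=4): L=230 R=152
Round 3 (k=26): L=152 R=145
Round 4 (k=9): L=145 R=184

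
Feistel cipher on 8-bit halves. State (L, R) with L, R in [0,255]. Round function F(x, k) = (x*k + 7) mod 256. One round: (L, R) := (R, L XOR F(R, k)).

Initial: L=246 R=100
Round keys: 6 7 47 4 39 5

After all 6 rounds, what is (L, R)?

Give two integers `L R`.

Round 1 (k=6): L=100 R=169
Round 2 (k=7): L=169 R=194
Round 3 (k=47): L=194 R=12
Round 4 (k=4): L=12 R=245
Round 5 (k=39): L=245 R=86
Round 6 (k=5): L=86 R=64

Answer: 86 64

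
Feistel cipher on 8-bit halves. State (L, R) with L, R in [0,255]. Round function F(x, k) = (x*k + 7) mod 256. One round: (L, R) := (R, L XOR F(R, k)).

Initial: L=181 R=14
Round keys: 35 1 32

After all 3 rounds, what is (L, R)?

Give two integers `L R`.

Answer: 69 227

Derivation:
Round 1 (k=35): L=14 R=68
Round 2 (k=1): L=68 R=69
Round 3 (k=32): L=69 R=227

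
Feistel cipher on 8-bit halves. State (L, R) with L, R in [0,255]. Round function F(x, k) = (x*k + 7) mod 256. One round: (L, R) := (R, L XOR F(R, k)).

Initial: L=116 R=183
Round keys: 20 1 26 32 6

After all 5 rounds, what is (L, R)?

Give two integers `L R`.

Round 1 (k=20): L=183 R=39
Round 2 (k=1): L=39 R=153
Round 3 (k=26): L=153 R=182
Round 4 (k=32): L=182 R=94
Round 5 (k=6): L=94 R=141

Answer: 94 141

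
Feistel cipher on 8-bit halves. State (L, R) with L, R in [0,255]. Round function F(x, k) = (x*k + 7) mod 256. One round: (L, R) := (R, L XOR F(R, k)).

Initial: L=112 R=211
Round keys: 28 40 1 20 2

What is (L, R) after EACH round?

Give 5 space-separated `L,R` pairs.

Round 1 (k=28): L=211 R=107
Round 2 (k=40): L=107 R=108
Round 3 (k=1): L=108 R=24
Round 4 (k=20): L=24 R=139
Round 5 (k=2): L=139 R=5

Answer: 211,107 107,108 108,24 24,139 139,5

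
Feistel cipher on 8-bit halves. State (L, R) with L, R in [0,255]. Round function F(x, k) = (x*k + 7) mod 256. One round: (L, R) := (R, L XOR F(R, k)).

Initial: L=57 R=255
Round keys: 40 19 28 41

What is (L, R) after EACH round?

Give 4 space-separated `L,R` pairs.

Round 1 (k=40): L=255 R=230
Round 2 (k=19): L=230 R=230
Round 3 (k=28): L=230 R=201
Round 4 (k=41): L=201 R=222

Answer: 255,230 230,230 230,201 201,222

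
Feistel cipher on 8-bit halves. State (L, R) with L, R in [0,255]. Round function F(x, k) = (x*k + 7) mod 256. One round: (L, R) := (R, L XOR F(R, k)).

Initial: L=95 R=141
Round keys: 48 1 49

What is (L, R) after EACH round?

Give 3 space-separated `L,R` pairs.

Answer: 141,40 40,162 162,33

Derivation:
Round 1 (k=48): L=141 R=40
Round 2 (k=1): L=40 R=162
Round 3 (k=49): L=162 R=33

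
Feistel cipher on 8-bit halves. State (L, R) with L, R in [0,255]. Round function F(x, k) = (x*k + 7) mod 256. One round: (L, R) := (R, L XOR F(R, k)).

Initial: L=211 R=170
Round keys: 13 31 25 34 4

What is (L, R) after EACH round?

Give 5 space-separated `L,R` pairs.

Answer: 170,122 122,103 103,108 108,56 56,139

Derivation:
Round 1 (k=13): L=170 R=122
Round 2 (k=31): L=122 R=103
Round 3 (k=25): L=103 R=108
Round 4 (k=34): L=108 R=56
Round 5 (k=4): L=56 R=139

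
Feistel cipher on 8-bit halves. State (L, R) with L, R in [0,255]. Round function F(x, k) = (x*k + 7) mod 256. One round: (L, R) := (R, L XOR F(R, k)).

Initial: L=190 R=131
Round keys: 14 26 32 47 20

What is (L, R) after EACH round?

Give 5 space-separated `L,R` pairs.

Round 1 (k=14): L=131 R=143
Round 2 (k=26): L=143 R=14
Round 3 (k=32): L=14 R=72
Round 4 (k=47): L=72 R=49
Round 5 (k=20): L=49 R=147

Answer: 131,143 143,14 14,72 72,49 49,147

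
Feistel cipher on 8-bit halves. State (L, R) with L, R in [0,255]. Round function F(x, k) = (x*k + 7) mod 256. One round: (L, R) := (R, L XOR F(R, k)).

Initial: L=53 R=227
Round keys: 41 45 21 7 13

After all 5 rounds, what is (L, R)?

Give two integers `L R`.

Answer: 181 227

Derivation:
Round 1 (k=41): L=227 R=87
Round 2 (k=45): L=87 R=177
Round 3 (k=21): L=177 R=219
Round 4 (k=7): L=219 R=181
Round 5 (k=13): L=181 R=227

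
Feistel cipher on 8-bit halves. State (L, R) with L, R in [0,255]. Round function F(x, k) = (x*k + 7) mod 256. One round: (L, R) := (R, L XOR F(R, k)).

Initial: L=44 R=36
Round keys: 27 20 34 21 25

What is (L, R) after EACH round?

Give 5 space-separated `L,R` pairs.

Answer: 36,255 255,215 215,106 106,110 110,175

Derivation:
Round 1 (k=27): L=36 R=255
Round 2 (k=20): L=255 R=215
Round 3 (k=34): L=215 R=106
Round 4 (k=21): L=106 R=110
Round 5 (k=25): L=110 R=175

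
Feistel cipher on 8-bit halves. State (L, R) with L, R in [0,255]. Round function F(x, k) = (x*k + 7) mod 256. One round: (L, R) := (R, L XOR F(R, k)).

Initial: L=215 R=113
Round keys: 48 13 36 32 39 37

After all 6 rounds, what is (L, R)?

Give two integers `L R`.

Round 1 (k=48): L=113 R=224
Round 2 (k=13): L=224 R=22
Round 3 (k=36): L=22 R=255
Round 4 (k=32): L=255 R=241
Round 5 (k=39): L=241 R=65
Round 6 (k=37): L=65 R=157

Answer: 65 157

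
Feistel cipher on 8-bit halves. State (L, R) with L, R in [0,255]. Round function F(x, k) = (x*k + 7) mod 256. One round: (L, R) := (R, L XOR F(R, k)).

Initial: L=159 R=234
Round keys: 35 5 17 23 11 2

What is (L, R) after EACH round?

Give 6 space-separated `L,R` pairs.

Answer: 234,154 154,227 227,128 128,100 100,211 211,201

Derivation:
Round 1 (k=35): L=234 R=154
Round 2 (k=5): L=154 R=227
Round 3 (k=17): L=227 R=128
Round 4 (k=23): L=128 R=100
Round 5 (k=11): L=100 R=211
Round 6 (k=2): L=211 R=201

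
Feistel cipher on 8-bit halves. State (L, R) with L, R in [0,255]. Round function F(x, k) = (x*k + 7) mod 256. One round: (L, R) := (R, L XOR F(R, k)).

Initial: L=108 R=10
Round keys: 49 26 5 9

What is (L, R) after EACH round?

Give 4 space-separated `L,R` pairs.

Round 1 (k=49): L=10 R=157
Round 2 (k=26): L=157 R=243
Round 3 (k=5): L=243 R=91
Round 4 (k=9): L=91 R=201

Answer: 10,157 157,243 243,91 91,201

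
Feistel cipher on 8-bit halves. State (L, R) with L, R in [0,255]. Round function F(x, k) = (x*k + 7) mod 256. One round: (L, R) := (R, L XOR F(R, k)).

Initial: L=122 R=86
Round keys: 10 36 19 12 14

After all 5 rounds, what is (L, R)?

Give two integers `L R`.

Answer: 70 172

Derivation:
Round 1 (k=10): L=86 R=25
Round 2 (k=36): L=25 R=221
Round 3 (k=19): L=221 R=119
Round 4 (k=12): L=119 R=70
Round 5 (k=14): L=70 R=172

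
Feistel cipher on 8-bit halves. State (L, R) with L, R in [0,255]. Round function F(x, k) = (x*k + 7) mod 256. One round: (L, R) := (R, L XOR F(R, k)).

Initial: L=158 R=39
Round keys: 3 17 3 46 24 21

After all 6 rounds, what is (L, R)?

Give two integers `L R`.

Answer: 156 76

Derivation:
Round 1 (k=3): L=39 R=226
Round 2 (k=17): L=226 R=46
Round 3 (k=3): L=46 R=115
Round 4 (k=46): L=115 R=159
Round 5 (k=24): L=159 R=156
Round 6 (k=21): L=156 R=76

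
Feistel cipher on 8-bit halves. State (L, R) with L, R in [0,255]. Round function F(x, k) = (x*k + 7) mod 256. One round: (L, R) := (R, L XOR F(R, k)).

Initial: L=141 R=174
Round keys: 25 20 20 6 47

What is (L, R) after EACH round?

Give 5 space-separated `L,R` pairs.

Answer: 174,136 136,9 9,51 51,48 48,228

Derivation:
Round 1 (k=25): L=174 R=136
Round 2 (k=20): L=136 R=9
Round 3 (k=20): L=9 R=51
Round 4 (k=6): L=51 R=48
Round 5 (k=47): L=48 R=228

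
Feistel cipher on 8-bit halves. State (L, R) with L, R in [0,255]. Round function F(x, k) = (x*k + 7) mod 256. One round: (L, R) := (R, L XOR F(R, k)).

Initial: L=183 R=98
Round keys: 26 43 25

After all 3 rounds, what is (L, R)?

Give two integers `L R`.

Round 1 (k=26): L=98 R=76
Round 2 (k=43): L=76 R=169
Round 3 (k=25): L=169 R=196

Answer: 169 196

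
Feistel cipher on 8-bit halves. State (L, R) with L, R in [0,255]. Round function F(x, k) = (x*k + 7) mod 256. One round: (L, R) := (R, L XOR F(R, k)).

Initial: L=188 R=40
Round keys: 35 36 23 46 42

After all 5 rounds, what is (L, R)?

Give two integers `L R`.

Round 1 (k=35): L=40 R=195
Round 2 (k=36): L=195 R=91
Round 3 (k=23): L=91 R=247
Round 4 (k=46): L=247 R=50
Round 5 (k=42): L=50 R=204

Answer: 50 204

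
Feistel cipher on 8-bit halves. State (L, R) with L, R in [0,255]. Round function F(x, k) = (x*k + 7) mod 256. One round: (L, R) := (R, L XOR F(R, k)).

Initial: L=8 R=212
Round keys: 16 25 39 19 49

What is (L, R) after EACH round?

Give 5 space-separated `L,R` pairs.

Answer: 212,79 79,106 106,98 98,39 39,28

Derivation:
Round 1 (k=16): L=212 R=79
Round 2 (k=25): L=79 R=106
Round 3 (k=39): L=106 R=98
Round 4 (k=19): L=98 R=39
Round 5 (k=49): L=39 R=28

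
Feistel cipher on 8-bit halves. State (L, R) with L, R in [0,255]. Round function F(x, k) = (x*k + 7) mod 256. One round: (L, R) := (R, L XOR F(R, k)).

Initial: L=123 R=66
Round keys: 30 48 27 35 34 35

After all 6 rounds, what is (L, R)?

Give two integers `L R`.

Answer: 41 78

Derivation:
Round 1 (k=30): L=66 R=184
Round 2 (k=48): L=184 R=197
Round 3 (k=27): L=197 R=118
Round 4 (k=35): L=118 R=236
Round 5 (k=34): L=236 R=41
Round 6 (k=35): L=41 R=78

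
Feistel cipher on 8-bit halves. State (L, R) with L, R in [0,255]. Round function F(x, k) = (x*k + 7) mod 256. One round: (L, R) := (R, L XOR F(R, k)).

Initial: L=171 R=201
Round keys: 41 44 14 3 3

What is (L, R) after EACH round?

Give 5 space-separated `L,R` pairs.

Round 1 (k=41): L=201 R=147
Round 2 (k=44): L=147 R=130
Round 3 (k=14): L=130 R=176
Round 4 (k=3): L=176 R=149
Round 5 (k=3): L=149 R=118

Answer: 201,147 147,130 130,176 176,149 149,118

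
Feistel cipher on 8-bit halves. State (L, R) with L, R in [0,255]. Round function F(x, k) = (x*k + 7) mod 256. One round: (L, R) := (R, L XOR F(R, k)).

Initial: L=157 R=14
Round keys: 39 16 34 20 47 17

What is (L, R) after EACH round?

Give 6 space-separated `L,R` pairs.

Round 1 (k=39): L=14 R=180
Round 2 (k=16): L=180 R=73
Round 3 (k=34): L=73 R=13
Round 4 (k=20): L=13 R=66
Round 5 (k=47): L=66 R=40
Round 6 (k=17): L=40 R=237

Answer: 14,180 180,73 73,13 13,66 66,40 40,237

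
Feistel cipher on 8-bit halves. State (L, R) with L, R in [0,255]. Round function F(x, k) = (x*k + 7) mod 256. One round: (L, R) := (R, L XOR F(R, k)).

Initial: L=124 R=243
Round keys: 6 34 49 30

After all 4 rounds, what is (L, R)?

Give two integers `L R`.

Round 1 (k=6): L=243 R=197
Round 2 (k=34): L=197 R=194
Round 3 (k=49): L=194 R=236
Round 4 (k=30): L=236 R=109

Answer: 236 109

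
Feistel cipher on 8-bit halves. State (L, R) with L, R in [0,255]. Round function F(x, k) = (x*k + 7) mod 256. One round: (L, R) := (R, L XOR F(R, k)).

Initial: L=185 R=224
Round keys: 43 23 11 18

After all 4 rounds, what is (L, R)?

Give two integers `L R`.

Answer: 196 150

Derivation:
Round 1 (k=43): L=224 R=30
Round 2 (k=23): L=30 R=89
Round 3 (k=11): L=89 R=196
Round 4 (k=18): L=196 R=150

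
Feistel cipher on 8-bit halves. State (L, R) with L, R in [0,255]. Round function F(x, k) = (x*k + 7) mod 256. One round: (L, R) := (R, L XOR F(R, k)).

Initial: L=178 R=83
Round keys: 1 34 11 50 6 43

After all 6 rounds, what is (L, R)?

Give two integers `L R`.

Round 1 (k=1): L=83 R=232
Round 2 (k=34): L=232 R=132
Round 3 (k=11): L=132 R=91
Round 4 (k=50): L=91 R=73
Round 5 (k=6): L=73 R=230
Round 6 (k=43): L=230 R=224

Answer: 230 224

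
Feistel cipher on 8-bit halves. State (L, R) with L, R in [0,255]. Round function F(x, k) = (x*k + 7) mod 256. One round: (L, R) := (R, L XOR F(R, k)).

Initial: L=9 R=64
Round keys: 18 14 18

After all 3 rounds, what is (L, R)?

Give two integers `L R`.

Round 1 (k=18): L=64 R=142
Round 2 (k=14): L=142 R=139
Round 3 (k=18): L=139 R=67

Answer: 139 67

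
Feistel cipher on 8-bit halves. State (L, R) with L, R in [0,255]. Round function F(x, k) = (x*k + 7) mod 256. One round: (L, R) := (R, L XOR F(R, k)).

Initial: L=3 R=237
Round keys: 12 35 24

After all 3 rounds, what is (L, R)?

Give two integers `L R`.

Round 1 (k=12): L=237 R=32
Round 2 (k=35): L=32 R=138
Round 3 (k=24): L=138 R=215

Answer: 138 215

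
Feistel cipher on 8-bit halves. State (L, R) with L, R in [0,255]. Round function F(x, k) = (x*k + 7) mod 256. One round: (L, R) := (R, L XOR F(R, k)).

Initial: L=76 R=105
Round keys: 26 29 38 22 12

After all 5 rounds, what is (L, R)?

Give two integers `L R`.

Round 1 (k=26): L=105 R=253
Round 2 (k=29): L=253 R=217
Round 3 (k=38): L=217 R=192
Round 4 (k=22): L=192 R=94
Round 5 (k=12): L=94 R=175

Answer: 94 175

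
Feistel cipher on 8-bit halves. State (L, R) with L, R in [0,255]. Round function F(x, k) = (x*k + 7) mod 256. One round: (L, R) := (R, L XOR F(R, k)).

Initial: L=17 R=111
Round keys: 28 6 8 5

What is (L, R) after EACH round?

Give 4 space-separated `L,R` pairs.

Round 1 (k=28): L=111 R=58
Round 2 (k=6): L=58 R=12
Round 3 (k=8): L=12 R=93
Round 4 (k=5): L=93 R=212

Answer: 111,58 58,12 12,93 93,212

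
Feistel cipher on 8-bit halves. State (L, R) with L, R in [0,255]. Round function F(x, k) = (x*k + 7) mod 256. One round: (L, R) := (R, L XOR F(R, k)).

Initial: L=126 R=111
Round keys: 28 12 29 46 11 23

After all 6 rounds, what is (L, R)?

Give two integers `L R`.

Answer: 146 178

Derivation:
Round 1 (k=28): L=111 R=85
Round 2 (k=12): L=85 R=108
Round 3 (k=29): L=108 R=22
Round 4 (k=46): L=22 R=151
Round 5 (k=11): L=151 R=146
Round 6 (k=23): L=146 R=178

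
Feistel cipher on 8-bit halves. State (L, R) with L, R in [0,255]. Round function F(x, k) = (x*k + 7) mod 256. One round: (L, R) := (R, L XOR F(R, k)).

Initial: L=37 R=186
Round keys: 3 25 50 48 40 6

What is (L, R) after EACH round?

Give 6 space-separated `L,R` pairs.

Round 1 (k=3): L=186 R=16
Round 2 (k=25): L=16 R=45
Round 3 (k=50): L=45 R=193
Round 4 (k=48): L=193 R=26
Round 5 (k=40): L=26 R=214
Round 6 (k=6): L=214 R=17

Answer: 186,16 16,45 45,193 193,26 26,214 214,17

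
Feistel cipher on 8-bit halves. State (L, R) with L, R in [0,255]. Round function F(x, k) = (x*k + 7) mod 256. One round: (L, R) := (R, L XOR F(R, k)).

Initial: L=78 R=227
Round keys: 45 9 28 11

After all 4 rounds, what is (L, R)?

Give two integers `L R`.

Round 1 (k=45): L=227 R=160
Round 2 (k=9): L=160 R=68
Round 3 (k=28): L=68 R=215
Round 4 (k=11): L=215 R=0

Answer: 215 0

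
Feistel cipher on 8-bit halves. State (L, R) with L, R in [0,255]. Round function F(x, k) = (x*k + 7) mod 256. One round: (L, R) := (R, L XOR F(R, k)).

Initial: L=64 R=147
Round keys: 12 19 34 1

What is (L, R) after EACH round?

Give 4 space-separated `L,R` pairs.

Round 1 (k=12): L=147 R=171
Round 2 (k=19): L=171 R=43
Round 3 (k=34): L=43 R=22
Round 4 (k=1): L=22 R=54

Answer: 147,171 171,43 43,22 22,54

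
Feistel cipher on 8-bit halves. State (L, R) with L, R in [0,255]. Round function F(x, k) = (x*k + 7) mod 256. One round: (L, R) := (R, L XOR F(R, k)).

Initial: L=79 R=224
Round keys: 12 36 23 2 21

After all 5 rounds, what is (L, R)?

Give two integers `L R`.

Answer: 128 167

Derivation:
Round 1 (k=12): L=224 R=200
Round 2 (k=36): L=200 R=199
Round 3 (k=23): L=199 R=32
Round 4 (k=2): L=32 R=128
Round 5 (k=21): L=128 R=167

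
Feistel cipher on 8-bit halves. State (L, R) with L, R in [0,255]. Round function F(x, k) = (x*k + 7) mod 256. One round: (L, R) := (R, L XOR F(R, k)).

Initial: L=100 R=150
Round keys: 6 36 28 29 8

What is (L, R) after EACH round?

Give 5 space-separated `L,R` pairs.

Round 1 (k=6): L=150 R=239
Round 2 (k=36): L=239 R=53
Round 3 (k=28): L=53 R=60
Round 4 (k=29): L=60 R=230
Round 5 (k=8): L=230 R=11

Answer: 150,239 239,53 53,60 60,230 230,11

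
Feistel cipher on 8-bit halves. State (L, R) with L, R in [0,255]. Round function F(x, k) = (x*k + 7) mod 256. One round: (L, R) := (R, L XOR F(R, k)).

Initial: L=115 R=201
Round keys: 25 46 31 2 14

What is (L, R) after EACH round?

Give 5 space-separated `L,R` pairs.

Round 1 (k=25): L=201 R=219
Round 2 (k=46): L=219 R=168
Round 3 (k=31): L=168 R=132
Round 4 (k=2): L=132 R=167
Round 5 (k=14): L=167 R=173

Answer: 201,219 219,168 168,132 132,167 167,173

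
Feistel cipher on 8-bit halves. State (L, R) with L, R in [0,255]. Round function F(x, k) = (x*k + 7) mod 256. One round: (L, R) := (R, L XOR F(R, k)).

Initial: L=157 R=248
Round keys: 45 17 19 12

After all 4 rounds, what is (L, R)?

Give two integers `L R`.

Round 1 (k=45): L=248 R=2
Round 2 (k=17): L=2 R=209
Round 3 (k=19): L=209 R=136
Round 4 (k=12): L=136 R=182

Answer: 136 182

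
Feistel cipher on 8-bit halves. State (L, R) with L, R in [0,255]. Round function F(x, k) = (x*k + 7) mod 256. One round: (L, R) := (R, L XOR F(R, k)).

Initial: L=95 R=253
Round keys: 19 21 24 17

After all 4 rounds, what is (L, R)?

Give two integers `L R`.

Round 1 (k=19): L=253 R=145
Round 2 (k=21): L=145 R=17
Round 3 (k=24): L=17 R=14
Round 4 (k=17): L=14 R=228

Answer: 14 228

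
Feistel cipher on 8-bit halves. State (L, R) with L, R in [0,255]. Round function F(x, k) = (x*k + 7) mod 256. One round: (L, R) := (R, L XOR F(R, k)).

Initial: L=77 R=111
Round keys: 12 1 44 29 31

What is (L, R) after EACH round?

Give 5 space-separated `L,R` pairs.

Answer: 111,118 118,18 18,105 105,254 254,160

Derivation:
Round 1 (k=12): L=111 R=118
Round 2 (k=1): L=118 R=18
Round 3 (k=44): L=18 R=105
Round 4 (k=29): L=105 R=254
Round 5 (k=31): L=254 R=160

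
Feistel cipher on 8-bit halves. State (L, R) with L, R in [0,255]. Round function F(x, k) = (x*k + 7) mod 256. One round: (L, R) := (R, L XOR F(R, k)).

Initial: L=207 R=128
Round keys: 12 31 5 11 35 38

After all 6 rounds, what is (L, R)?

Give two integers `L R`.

Round 1 (k=12): L=128 R=200
Round 2 (k=31): L=200 R=191
Round 3 (k=5): L=191 R=10
Round 4 (k=11): L=10 R=202
Round 5 (k=35): L=202 R=175
Round 6 (k=38): L=175 R=203

Answer: 175 203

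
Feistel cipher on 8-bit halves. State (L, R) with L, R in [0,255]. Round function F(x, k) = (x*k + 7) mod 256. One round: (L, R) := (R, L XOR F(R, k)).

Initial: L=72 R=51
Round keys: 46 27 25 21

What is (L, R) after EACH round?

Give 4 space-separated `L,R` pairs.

Answer: 51,121 121,249 249,33 33,69

Derivation:
Round 1 (k=46): L=51 R=121
Round 2 (k=27): L=121 R=249
Round 3 (k=25): L=249 R=33
Round 4 (k=21): L=33 R=69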